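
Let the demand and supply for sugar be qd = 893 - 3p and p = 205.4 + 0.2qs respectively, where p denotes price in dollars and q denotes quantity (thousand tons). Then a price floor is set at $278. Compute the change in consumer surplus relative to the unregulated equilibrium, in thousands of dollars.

-4408

Rearranging supply gives qs = 5p - 1027. Equilibrium: 893 - 3p = 5p - 1027, so 1920 = 8p and p* = 240, q* = 173.
Since 278 > 240, the floor is binding.
At p = 278: qd = 893 - 3·278 = 59 and qs = 5·278 - 1027 = 363.
Consumer surplus without the control is ½ · (893/3 - 240) · 173 = 29929/6.
With the floor, consumers buy 59 units at 278, so CS = ½ · (893/3 - 278) · 59 = 3481/6.
Change in consumer surplus = 3481/6 - 29929/6 = -4408.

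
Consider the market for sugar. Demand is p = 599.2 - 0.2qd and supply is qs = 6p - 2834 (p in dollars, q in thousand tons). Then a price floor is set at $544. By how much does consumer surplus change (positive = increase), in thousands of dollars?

-4354

Rearranging demand gives qd = 2996 - 5p. Without the control the market clears where 2996 - 5p = 6p - 2834, i.e. p* = 530 and q* = 346.
Since 544 > 530, the floor is binding.
At p = 544: qd = 2996 - 5·544 = 276 and qs = 6·544 - 2834 = 430.
Consumer surplus without the control is ½ · (599.2 - 530) · 346 = 11971.6.
With the floor, consumers buy 276 units at 544, so CS = ½ · (599.2 - 544) · 276 = 7617.6.
Change in consumer surplus = 7617.6 - 11971.6 = -4354.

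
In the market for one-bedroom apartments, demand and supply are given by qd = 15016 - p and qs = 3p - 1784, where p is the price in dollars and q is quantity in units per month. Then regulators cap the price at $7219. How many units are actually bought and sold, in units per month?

Setting quantity demanded equal to quantity supplied, 15016 - p = 3p - 1784, gives p* = 4200 and q* = 10816.
Since 7219 is above p* = 4200, the ceiling does not bind and the free-market outcome prevails.

10816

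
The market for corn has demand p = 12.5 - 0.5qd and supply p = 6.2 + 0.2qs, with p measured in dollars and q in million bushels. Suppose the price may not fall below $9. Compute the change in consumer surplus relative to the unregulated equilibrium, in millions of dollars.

Rearranging demand gives qd = 25 - 2p; rearranging supply gives qs = 5p - 31. Equilibrium: 25 - 2p = 5p - 31, so 56 = 7p and p* = 8, q* = 9.
Because the floor (9) lies above the market-clearing price, it is binding.
At p = 9: qd = 25 - 2·9 = 7 and qs = 5·9 - 31 = 14.
Consumer surplus without the control is ½ · (12.5 - 8) · 9 = 20.25.
With the floor, consumers buy 7 units at 9, so CS = ½ · (12.5 - 9) · 7 = 12.25.
Change in consumer surplus = 12.25 - 20.25 = -8.

-8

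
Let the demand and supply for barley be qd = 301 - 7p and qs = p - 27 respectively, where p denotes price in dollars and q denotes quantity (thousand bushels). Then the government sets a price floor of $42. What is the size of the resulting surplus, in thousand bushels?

8

Without the control the market clears where 301 - 7p = p - 27, i.e. p* = 41 and q* = 14.
Since 42 > 41, the floor is binding.
At p = 42: qd = 301 - 7·42 = 7 and qs = 42 - 27 = 15.
Surplus = qs - qd = 15 - 7 = 8.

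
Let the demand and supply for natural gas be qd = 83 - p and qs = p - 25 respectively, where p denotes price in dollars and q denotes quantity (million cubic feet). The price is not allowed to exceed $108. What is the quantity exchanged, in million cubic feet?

29

Equilibrium: 83 - p = p - 25, so 108 = 2p and p* = 54, q* = 29.
The ceiling of 108 is above the equilibrium price 54, so it is not binding; the market clears at p* = 54, q* = 29.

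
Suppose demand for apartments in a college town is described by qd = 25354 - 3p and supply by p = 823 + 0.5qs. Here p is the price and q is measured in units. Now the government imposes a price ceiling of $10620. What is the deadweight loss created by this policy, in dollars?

0

Rearranging supply gives qs = 2p - 1646. Equilibrium: 25354 - 3p = 2p - 1646, so 27000 = 5p and p* = 5400, q* = 9154.
Since 10620 is above p* = 5400, the ceiling does not bind and the free-market outcome prevails.
Since the control does not bind, no trades are prevented and deadweight loss is zero.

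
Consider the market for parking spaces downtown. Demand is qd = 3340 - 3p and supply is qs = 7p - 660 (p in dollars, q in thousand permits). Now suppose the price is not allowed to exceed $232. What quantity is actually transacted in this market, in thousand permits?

Equilibrium: 3340 - 3p = 7p - 660, so 4000 = 10p and p* = 400, q* = 2140.
Because the ceiling (232) lies below the market-clearing price, it is binding.
At p = 232: qd = 3340 - 3·232 = 2644 and qs = 7·232 - 660 = 964.
The quantity actually transacted is the short side, supply: 964.

964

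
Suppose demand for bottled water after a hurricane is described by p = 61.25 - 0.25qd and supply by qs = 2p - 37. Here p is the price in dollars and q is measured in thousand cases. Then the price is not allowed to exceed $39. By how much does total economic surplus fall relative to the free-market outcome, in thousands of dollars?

96

Rearranging demand gives qd = 245 - 4p. Setting quantity demanded equal to quantity supplied, 245 - 4p = 2p - 37, gives p* = 47 and q* = 57.
Since 39 < 47, the ceiling is binding.
At p = 39: qd = 245 - 4·39 = 89 and qs = 2·39 - 37 = 41.
Quantity traded falls to 41. At q = 41 the demand price is (245 - 41)/4 = 51 and the supply price is (37 + 41)/2 = 39.
Deadweight loss = ½ · (51 - 39) · (57 - 41) = ½ · 12 · 16 = 96.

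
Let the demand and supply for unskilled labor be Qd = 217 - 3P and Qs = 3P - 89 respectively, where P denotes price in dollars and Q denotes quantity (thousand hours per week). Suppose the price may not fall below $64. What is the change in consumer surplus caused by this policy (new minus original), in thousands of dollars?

Equilibrium: 217 - 3P = 3P - 89, so 306 = 6P and P* = 51, Q* = 64.
Since 64 > 51, the floor is binding.
At P = 64: Qd = 217 - 3·64 = 25 and Qs = 3·64 - 89 = 103.
Consumer surplus without the control is ½ · (217/3 - 51) · 64 = 2048/3.
With the floor, consumers buy 25 units at 64, so CS = ½ · (217/3 - 64) · 25 = 625/6.
Change in consumer surplus = 625/6 - 2048/3 = -578.5.

-578.5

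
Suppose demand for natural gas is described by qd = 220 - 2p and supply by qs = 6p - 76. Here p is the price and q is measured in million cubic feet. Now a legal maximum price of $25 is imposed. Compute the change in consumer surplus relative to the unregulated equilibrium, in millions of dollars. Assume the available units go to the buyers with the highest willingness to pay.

-408

Without the control the market clears where 220 - 2p = 6p - 76, i.e. p* = 37 and q* = 146.
Because the ceiling (25) lies below the market-clearing price, it is binding.
At p = 25: qd = 220 - 2·25 = 170 and qs = 6·25 - 76 = 74.
Consumer surplus without the control is ½ · (110 - 37) · 146 = 5329.
With the ceiling, 74 units are sold at 25 (assume they go to the highest-value buyers). The demand price at q = 74 is 73, so CS = ½ · [(110 - 25) + (73 - 25)] · 74 = 4921.
Change in consumer surplus = 4921 - 5329 = -408.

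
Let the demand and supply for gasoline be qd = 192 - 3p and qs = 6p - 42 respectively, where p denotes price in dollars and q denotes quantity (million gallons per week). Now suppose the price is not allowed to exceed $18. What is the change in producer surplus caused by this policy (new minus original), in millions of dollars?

In a free market, 192 - 3p = 6p - 42 gives the equilibrium p* = 26, q* = 114.
Since 18 < 26, the ceiling is binding.
At p = 18: qd = 192 - 3·18 = 138 and qs = 6·18 - 42 = 66.
Producer surplus without the control is ½ · (26 - 7) · 114 = 1083.
With the ceiling, producers sell 66 units at 18, so PS = ½ · (18 - 7) · 66 = 363.
Change in producer surplus = 363 - 1083 = -720.

-720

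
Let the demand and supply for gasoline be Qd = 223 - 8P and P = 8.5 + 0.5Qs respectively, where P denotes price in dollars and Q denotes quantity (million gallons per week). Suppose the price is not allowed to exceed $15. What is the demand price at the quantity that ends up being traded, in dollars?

26.25

Rearranging supply gives Qs = 2P - 17. Equilibrium: 223 - 8P = 2P - 17, so 240 = 10P and P* = 24, Q* = 31.
Because the ceiling (15) lies below the market-clearing price, it is binding.
At P = 15: Qd = 223 - 8·15 = 103 and Qs = 2·15 - 17 = 13.
Only 13 units reach the market. On the demand curve, the marginal buyer's willingness to pay at Q = 13 is (223 - 13)/8 = 26.25.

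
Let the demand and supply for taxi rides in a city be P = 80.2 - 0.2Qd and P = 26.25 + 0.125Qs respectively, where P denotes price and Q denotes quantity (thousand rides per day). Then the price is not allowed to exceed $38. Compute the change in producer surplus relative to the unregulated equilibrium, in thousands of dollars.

Rearranging demand gives Qd = 401 - 5P; rearranging supply gives Qs = 8P - 210. Without the control the market clears where 401 - 5P = 8P - 210, i.e. P* = 47 and Q* = 166.
The ceiling of 38 is below the equilibrium price 47, so it binds.
At P = 38: Qd = 401 - 5·38 = 211 and Qs = 8·38 - 210 = 94.
Producer surplus without the control is ½ · (47 - 26.25) · 166 = 1722.25.
With the ceiling, producers sell 94 units at 38, so PS = ½ · (38 - 26.25) · 94 = 552.25.
Change in producer surplus = 552.25 - 1722.25 = -1170.

-1170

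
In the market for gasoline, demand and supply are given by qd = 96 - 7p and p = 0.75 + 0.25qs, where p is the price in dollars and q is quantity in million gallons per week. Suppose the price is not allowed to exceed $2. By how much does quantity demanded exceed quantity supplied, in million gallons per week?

Rearranging supply gives qs = 4p - 3. Equilibrium: 96 - 7p = 4p - 3, so 99 = 11p and p* = 9, q* = 33.
Since 2 < 9, the ceiling is binding.
At p = 2: qd = 96 - 7·2 = 82 and qs = 4·2 - 3 = 5.
Shortage = qd - qs = 82 - 5 = 77.

77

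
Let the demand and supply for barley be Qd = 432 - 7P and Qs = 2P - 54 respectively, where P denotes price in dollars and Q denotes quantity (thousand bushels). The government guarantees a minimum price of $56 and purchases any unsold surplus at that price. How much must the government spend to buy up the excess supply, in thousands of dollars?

1008

Without the control the market clears where 432 - 7P = 2P - 54, i.e. P* = 54 and Q* = 54.
The floor of 56 is above the equilibrium price 54, so it binds.
At P = 56: Qd = 432 - 7·56 = 40 and Qs = 2·56 - 54 = 58.
Surplus = Qs - Qd = 18.
Government expenditure = surplus × support price = 18 × 56 = 1008.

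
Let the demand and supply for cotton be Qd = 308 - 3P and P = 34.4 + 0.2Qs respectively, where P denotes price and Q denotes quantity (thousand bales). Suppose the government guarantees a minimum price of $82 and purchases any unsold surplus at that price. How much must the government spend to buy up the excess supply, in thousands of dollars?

Rearranging supply gives Qs = 5P - 172. In a free market, 308 - 3P = 5P - 172 gives the equilibrium P* = 60, Q* = 128.
Since 82 > 60, the floor is binding.
At P = 82: Qd = 308 - 3·82 = 62 and Qs = 5·82 - 172 = 238.
Surplus = Qs - Qd = 176.
Government expenditure = surplus × support price = 176 × 82 = 14432.

14432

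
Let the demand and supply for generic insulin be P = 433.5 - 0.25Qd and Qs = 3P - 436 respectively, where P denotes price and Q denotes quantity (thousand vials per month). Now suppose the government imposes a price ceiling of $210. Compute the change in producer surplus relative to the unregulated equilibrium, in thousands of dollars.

-34400

Rearranging demand gives Qd = 1734 - 4P. Setting quantity demanded equal to quantity supplied, 1734 - 4P = 3P - 436, gives P* = 310 and Q* = 494.
Because the ceiling (210) lies below the market-clearing price, it is binding.
At P = 210: Qd = 1734 - 4·210 = 894 and Qs = 3·210 - 436 = 194.
Producer surplus without the control is ½ · (310 - 436/3) · 494 = 122018/3.
With the ceiling, producers sell 194 units at 210, so PS = ½ · (210 - 436/3) · 194 = 18818/3.
Change in producer surplus = 18818/3 - 122018/3 = -34400.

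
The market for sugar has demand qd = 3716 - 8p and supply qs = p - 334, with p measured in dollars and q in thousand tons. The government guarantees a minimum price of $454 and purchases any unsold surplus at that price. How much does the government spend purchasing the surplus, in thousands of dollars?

In a free market, 3716 - 8p = p - 334 gives the equilibrium p* = 450, q* = 116.
Because the floor (454) lies above the market-clearing price, it is binding.
At p = 454: qd = 3716 - 8·454 = 84 and qs = 454 - 334 = 120.
Surplus = qs - qd = 36.
Government expenditure = surplus × support price = 36 × 454 = 16344.

16344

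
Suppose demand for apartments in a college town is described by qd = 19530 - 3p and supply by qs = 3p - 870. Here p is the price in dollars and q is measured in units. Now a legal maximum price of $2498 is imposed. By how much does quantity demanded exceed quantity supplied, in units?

Setting quantity demanded equal to quantity supplied, 19530 - 3p = 3p - 870, gives p* = 3400 and q* = 9330.
The ceiling of 2498 is below the equilibrium price 3400, so it binds.
At p = 2498: qd = 19530 - 3·2498 = 12036 and qs = 3·2498 - 870 = 6624.
Shortage = qd - qs = 12036 - 6624 = 5412.

5412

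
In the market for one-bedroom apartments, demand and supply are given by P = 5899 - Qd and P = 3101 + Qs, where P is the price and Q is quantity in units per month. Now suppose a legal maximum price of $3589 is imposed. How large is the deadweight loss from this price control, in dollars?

Rearranging demand gives Qd = 5899 - P; rearranging supply gives Qs = P - 3101. Equilibrium: 5899 - P = P - 3101, so 9000 = 2P and P* = 4500, Q* = 1399.
The ceiling of 3589 is below the equilibrium price 4500, so it binds.
At P = 3589: Qd = 5899 - 3589 = 2310 and Qs = 3589 - 3101 = 488.
Quantity traded falls to 488. At Q = 488 the demand price is 5899 - 488 = 5411 and the supply price is 3101 + 488 = 3589.
Deadweight loss = ½ · (5411 - 3589) · (1399 - 488) = ½ · 1822 · 911 = 829921.

829921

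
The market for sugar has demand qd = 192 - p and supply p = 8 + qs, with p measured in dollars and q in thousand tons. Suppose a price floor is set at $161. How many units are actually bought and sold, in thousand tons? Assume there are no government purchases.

Rearranging supply gives qs = p - 8. Equilibrium: 192 - p = p - 8, so 200 = 2p and p* = 100, q* = 92.
The floor of 161 is above the equilibrium price 100, so it binds.
At p = 161: qd = 192 - 161 = 31 and qs = 161 - 8 = 153.
The quantity actually transacted is the short side, demand: 31.

31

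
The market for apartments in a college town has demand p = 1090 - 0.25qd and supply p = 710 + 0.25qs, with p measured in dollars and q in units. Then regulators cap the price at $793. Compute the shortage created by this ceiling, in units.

Rearranging demand gives qd = 4360 - 4p; rearranging supply gives qs = 4p - 2840. Without the control the market clears where 4360 - 4p = 4p - 2840, i.e. p* = 900 and q* = 760.
The ceiling of 793 is below the equilibrium price 900, so it binds.
At p = 793: qd = 4360 - 4·793 = 1188 and qs = 4·793 - 2840 = 332.
Shortage = qd - qs = 1188 - 332 = 856.

856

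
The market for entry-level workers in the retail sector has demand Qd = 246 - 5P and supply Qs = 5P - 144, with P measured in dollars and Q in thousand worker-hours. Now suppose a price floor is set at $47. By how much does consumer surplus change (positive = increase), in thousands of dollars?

-248

Setting quantity demanded equal to quantity supplied, 246 - 5P = 5P - 144, gives P* = 39 and Q* = 51.
Because the floor (47) lies above the market-clearing price, it is binding.
At P = 47: Qd = 246 - 5·47 = 11 and Qs = 5·47 - 144 = 91.
Consumer surplus without the control is ½ · (49.2 - 39) · 51 = 260.1.
With the floor, consumers buy 11 units at 47, so CS = ½ · (49.2 - 47) · 11 = 12.1.
Change in consumer surplus = 12.1 - 260.1 = -248.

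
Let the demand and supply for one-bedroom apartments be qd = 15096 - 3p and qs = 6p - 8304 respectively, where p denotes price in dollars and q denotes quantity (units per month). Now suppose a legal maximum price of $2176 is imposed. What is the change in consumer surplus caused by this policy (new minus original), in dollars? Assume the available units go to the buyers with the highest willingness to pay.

936192

Equilibrium: 15096 - 3p = 6p - 8304, so 23400 = 9p and p* = 2600, q* = 7296.
Since 2176 < 2600, the ceiling is binding.
At p = 2176: qd = 15096 - 3·2176 = 8568 and qs = 6·2176 - 8304 = 4752.
Consumer surplus without the control is ½ · (5032 - 2600) · 7296 = 8871936.
With the ceiling, 4752 units are sold at 2176 (assume they go to the highest-value buyers). The demand price at q = 4752 is 3448, so CS = ½ · [(5032 - 2176) + (3448 - 2176)] · 4752 = 9808128.
Change in consumer surplus = 9808128 - 8871936 = 936192.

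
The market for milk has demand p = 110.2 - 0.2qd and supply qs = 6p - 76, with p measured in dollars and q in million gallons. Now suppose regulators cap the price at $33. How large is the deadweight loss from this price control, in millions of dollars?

Rearranging demand gives qd = 551 - 5p. Setting quantity demanded equal to quantity supplied, 551 - 5p = 6p - 76, gives p* = 57 and q* = 266.
Because the ceiling (33) lies below the market-clearing price, it is binding.
At p = 33: qd = 551 - 5·33 = 386 and qs = 6·33 - 76 = 122.
Quantity traded falls to 122. At q = 122 the demand price is (551 - 122)/5 = 85.8 and the supply price is (76 + 122)/6 = 33.
Deadweight loss = ½ · (85.8 - 33) · (266 - 122) = ½ · 52.8 · 144 = 3801.6.

3801.6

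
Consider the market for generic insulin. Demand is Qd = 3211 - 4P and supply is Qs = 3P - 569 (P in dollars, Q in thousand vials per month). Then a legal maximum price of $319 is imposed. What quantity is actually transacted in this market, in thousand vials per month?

388

Without the control the market clears where 3211 - 4P = 3P - 569, i.e. P* = 540 and Q* = 1051.
The ceiling of 319 is below the equilibrium price 540, so it binds.
At P = 319: Qd = 3211 - 4·319 = 1935 and Qs = 3·319 - 569 = 388.
The quantity actually transacted is the short side, supply: 388.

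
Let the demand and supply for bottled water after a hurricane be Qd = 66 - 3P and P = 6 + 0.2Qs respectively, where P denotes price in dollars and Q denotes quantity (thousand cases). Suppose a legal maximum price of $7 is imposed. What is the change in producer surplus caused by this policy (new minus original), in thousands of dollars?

-87.5

Rearranging supply gives Qs = 5P - 30. In a free market, 66 - 3P = 5P - 30 gives the equilibrium P* = 12, Q* = 30.
Since 7 < 12, the ceiling is binding.
At P = 7: Qd = 66 - 3·7 = 45 and Qs = 5·7 - 30 = 5.
Producer surplus without the control is ½ · (12 - 6) · 30 = 90.
With the ceiling, producers sell 5 units at 7, so PS = ½ · (7 - 6) · 5 = 2.5.
Change in producer surplus = 2.5 - 90 = -87.5.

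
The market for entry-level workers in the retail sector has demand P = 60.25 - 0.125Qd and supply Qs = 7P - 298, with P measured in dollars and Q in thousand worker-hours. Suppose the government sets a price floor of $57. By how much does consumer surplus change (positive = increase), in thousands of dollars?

-230

Rearranging demand gives Qd = 482 - 8P. In a free market, 482 - 8P = 7P - 298 gives the equilibrium P* = 52, Q* = 66.
Because the floor (57) lies above the market-clearing price, it is binding.
At P = 57: Qd = 482 - 8·57 = 26 and Qs = 7·57 - 298 = 101.
Consumer surplus without the control is ½ · (60.25 - 52) · 66 = 272.25.
With the floor, consumers buy 26 units at 57, so CS = ½ · (60.25 - 57) · 26 = 42.25.
Change in consumer surplus = 42.25 - 272.25 = -230.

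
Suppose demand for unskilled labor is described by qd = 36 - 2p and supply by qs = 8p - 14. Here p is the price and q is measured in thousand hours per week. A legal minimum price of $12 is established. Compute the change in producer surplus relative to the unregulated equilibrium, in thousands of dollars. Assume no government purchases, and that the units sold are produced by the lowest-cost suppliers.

71.75

Setting quantity demanded equal to quantity supplied, 36 - 2p = 8p - 14, gives p* = 5 and q* = 26.
Because the floor (12) lies above the market-clearing price, it is binding.
At p = 12: qd = 36 - 2·12 = 12 and qs = 8·12 - 14 = 82.
Producer surplus without the control is ½ · (5 - 1.75) · 26 = 42.25.
With the floor, 12 units are sold at 12. The supply price at q = 12 is 3.25, so PS = ½ · [(12 - 1.75) + (12 - 3.25)] · 12 = 114.
Change in producer surplus = 114 - 42.25 = 71.75.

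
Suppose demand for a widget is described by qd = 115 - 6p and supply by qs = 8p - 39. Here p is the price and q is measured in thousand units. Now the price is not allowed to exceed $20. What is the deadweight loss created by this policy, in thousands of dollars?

Without the control the market clears where 115 - 6p = 8p - 39, i.e. p* = 11 and q* = 49.
The ceiling of 20 is above the equilibrium price 11, so it is not binding; the market clears at p* = 11, q* = 49.
Since the control does not bind, no trades are prevented and deadweight loss is zero.

0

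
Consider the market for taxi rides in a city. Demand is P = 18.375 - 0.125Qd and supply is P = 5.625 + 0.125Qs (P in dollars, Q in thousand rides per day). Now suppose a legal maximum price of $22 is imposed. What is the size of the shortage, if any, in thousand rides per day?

0

Rearranging demand gives Qd = 147 - 8P; rearranging supply gives Qs = 8P - 45. Equilibrium: 147 - 8P = 8P - 45, so 192 = 16P and P* = 12, Q* = 51.
The ceiling of 22 is above the equilibrium price 12, so it is not binding; the market clears at P* = 12, Q* = 51.
Since the control does not bind, there is no shortage.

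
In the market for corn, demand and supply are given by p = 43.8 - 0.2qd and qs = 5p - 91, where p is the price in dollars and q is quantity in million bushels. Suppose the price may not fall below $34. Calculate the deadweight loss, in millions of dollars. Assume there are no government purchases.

45

Rearranging demand gives qd = 219 - 5p. Without the control the market clears where 219 - 5p = 5p - 91, i.e. p* = 31 and q* = 64.
Since 34 > 31, the floor is binding.
At p = 34: qd = 219 - 5·34 = 49 and qs = 5·34 - 91 = 79.
Quantity traded falls to 49. At q = 49 the demand price is (219 - 49)/5 = 34 and the supply price is (91 + 49)/5 = 28.
Deadweight loss = ½ · (34 - 28) · (64 - 49) = ½ · 6 · 15 = 45.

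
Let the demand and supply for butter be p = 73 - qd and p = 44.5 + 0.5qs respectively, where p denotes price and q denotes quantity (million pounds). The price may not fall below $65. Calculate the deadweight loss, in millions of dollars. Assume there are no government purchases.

Rearranging demand gives qd = 73 - p; rearranging supply gives qs = 2p - 89. Equilibrium: 73 - p = 2p - 89, so 162 = 3p and p* = 54, q* = 19.
Since 65 > 54, the floor is binding.
At p = 65: qd = 73 - 65 = 8 and qs = 2·65 - 89 = 41.
Quantity traded falls to 8. At q = 8 the demand price is 73 - 8 = 65 and the supply price is (89 + 8)/2 = 48.5.
Deadweight loss = ½ · (65 - 48.5) · (19 - 8) = ½ · 16.5 · 11 = 90.75.

90.75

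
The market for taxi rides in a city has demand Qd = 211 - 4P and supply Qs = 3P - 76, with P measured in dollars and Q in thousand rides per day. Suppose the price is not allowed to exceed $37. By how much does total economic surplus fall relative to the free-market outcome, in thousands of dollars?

Setting quantity demanded equal to quantity supplied, 211 - 4P = 3P - 76, gives P* = 41 and Q* = 47.
Because the ceiling (37) lies below the market-clearing price, it is binding.
At P = 37: Qd = 211 - 4·37 = 63 and Qs = 3·37 - 76 = 35.
Quantity traded falls to 35. At Q = 35 the demand price is (211 - 35)/4 = 44 and the supply price is (76 + 35)/3 = 37.
Deadweight loss = ½ · (44 - 37) · (47 - 35) = ½ · 7 · 12 = 42.

42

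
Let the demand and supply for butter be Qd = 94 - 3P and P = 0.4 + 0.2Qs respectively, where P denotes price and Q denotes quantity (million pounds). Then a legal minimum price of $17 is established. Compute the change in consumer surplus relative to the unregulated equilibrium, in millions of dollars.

-252.5

Rearranging supply gives Qs = 5P - 2. In a free market, 94 - 3P = 5P - 2 gives the equilibrium P* = 12, Q* = 58.
The floor of 17 is above the equilibrium price 12, so it binds.
At P = 17: Qd = 94 - 3·17 = 43 and Qs = 5·17 - 2 = 83.
Consumer surplus without the control is ½ · (94/3 - 12) · 58 = 1682/3.
With the floor, consumers buy 43 units at 17, so CS = ½ · (94/3 - 17) · 43 = 1849/6.
Change in consumer surplus = 1849/6 - 1682/3 = -252.5.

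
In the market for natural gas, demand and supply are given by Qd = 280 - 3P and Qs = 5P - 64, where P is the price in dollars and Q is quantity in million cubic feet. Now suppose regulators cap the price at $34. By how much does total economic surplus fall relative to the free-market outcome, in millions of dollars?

Setting quantity demanded equal to quantity supplied, 280 - 3P = 5P - 64, gives P* = 43 and Q* = 151.
The ceiling of 34 is below the equilibrium price 43, so it binds.
At P = 34: Qd = 280 - 3·34 = 178 and Qs = 5·34 - 64 = 106.
Quantity traded falls to 106. At Q = 106 the demand price is (280 - 106)/3 = 58 and the supply price is (64 + 106)/5 = 34.
Deadweight loss = ½ · (58 - 34) · (151 - 106) = ½ · 24 · 45 = 540.

540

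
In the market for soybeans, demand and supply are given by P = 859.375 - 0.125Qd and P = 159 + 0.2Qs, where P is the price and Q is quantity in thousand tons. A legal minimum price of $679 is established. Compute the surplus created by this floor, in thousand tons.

1157

Rearranging demand gives Qd = 6875 - 8P; rearranging supply gives Qs = 5P - 795. Without the control the market clears where 6875 - 8P = 5P - 795, i.e. P* = 590 and Q* = 2155.
Since 679 > 590, the floor is binding.
At P = 679: Qd = 6875 - 8·679 = 1443 and Qs = 5·679 - 795 = 2600.
Surplus = Qs - Qd = 2600 - 1443 = 1157.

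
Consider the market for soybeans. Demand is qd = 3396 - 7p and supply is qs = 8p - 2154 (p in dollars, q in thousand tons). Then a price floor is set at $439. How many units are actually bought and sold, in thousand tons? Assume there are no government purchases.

Equilibrium: 3396 - 7p = 8p - 2154, so 5550 = 15p and p* = 370, q* = 806.
Because the floor (439) lies above the market-clearing price, it is binding.
At p = 439: qd = 3396 - 7·439 = 323 and qs = 8·439 - 2154 = 1358.
The quantity actually transacted is the short side, demand: 323.

323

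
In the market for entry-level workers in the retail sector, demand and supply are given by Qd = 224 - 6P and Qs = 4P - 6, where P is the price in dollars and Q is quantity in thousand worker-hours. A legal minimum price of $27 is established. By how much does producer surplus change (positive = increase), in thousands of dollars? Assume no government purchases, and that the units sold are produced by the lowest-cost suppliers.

176

Setting quantity demanded equal to quantity supplied, 224 - 6P = 4P - 6, gives P* = 23 and Q* = 86.
Because the floor (27) lies above the market-clearing price, it is binding.
At P = 27: Qd = 224 - 6·27 = 62 and Qs = 4·27 - 6 = 102.
Producer surplus without the control is ½ · (23 - 1.5) · 86 = 924.5.
With the floor, 62 units are sold at 27. The supply price at Q = 62 is 17, so PS = ½ · [(27 - 1.5) + (27 - 17)] · 62 = 1100.5.
Change in producer surplus = 1100.5 - 924.5 = 176.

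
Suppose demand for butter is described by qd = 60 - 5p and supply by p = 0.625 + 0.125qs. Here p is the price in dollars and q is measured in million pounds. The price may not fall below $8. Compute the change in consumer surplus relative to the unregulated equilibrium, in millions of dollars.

-82.5

Rearranging supply gives qs = 8p - 5. In a free market, 60 - 5p = 8p - 5 gives the equilibrium p* = 5, q* = 35.
The floor of 8 is above the equilibrium price 5, so it binds.
At p = 8: qd = 60 - 5·8 = 20 and qs = 8·8 - 5 = 59.
Consumer surplus without the control is ½ · (12 - 5) · 35 = 122.5.
With the floor, consumers buy 20 units at 8, so CS = ½ · (12 - 8) · 20 = 40.
Change in consumer surplus = 40 - 122.5 = -82.5.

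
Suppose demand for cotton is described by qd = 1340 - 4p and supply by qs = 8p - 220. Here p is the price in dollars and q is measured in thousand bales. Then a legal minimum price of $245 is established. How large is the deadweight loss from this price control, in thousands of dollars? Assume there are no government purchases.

39675

Equilibrium: 1340 - 4p = 8p - 220, so 1560 = 12p and p* = 130, q* = 820.
Because the floor (245) lies above the market-clearing price, it is binding.
At p = 245: qd = 1340 - 4·245 = 360 and qs = 8·245 - 220 = 1740.
Quantity traded falls to 360. At q = 360 the demand price is (1340 - 360)/4 = 245 and the supply price is (220 + 360)/8 = 72.5.
Deadweight loss = ½ · (245 - 72.5) · (820 - 360) = ½ · 172.5 · 460 = 39675.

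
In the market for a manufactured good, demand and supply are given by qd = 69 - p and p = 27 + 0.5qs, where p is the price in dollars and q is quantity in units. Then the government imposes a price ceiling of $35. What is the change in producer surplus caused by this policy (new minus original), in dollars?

-132

Rearranging supply gives qs = 2p - 54. Equilibrium: 69 - p = 2p - 54, so 123 = 3p and p* = 41, q* = 28.
The ceiling of 35 is below the equilibrium price 41, so it binds.
At p = 35: qd = 69 - 35 = 34 and qs = 2·35 - 54 = 16.
Producer surplus without the control is ½ · (41 - 27) · 28 = 196.
With the ceiling, producers sell 16 units at 35, so PS = ½ · (35 - 27) · 16 = 64.
Change in producer surplus = 64 - 196 = -132.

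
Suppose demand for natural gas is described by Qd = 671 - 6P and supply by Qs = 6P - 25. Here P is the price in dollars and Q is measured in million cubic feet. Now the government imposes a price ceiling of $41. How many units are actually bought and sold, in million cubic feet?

221

Setting quantity demanded equal to quantity supplied, 671 - 6P = 6P - 25, gives P* = 58 and Q* = 323.
Because the ceiling (41) lies below the market-clearing price, it is binding.
At P = 41: Qd = 671 - 6·41 = 425 and Qs = 6·41 - 25 = 221.
The quantity actually transacted is the short side, supply: 221.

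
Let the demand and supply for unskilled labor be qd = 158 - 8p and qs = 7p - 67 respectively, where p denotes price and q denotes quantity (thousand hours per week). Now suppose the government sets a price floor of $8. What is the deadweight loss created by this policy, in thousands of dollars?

Equilibrium: 158 - 8p = 7p - 67, so 225 = 15p and p* = 15, q* = 38.
Since 8 is below p* = 15, the floor does not bind and the free-market outcome prevails.
Since the control does not bind, no trades are prevented and deadweight loss is zero.

0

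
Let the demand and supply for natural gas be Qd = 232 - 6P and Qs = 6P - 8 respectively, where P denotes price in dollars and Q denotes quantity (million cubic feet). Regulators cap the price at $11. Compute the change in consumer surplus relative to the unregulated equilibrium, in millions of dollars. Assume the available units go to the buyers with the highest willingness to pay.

Equilibrium: 232 - 6P = 6P - 8, so 240 = 12P and P* = 20, Q* = 112.
Since 11 < 20, the ceiling is binding.
At P = 11: Qd = 232 - 6·11 = 166 and Qs = 6·11 - 8 = 58.
Consumer surplus without the control is ½ · (116/3 - 20) · 112 = 3136/3.
With the ceiling, 58 units are sold at 11 (assume they go to the highest-value buyers). The demand price at Q = 58 is 29, so CS = ½ · [(116/3 - 11) + (29 - 11)] · 58 = 3973/3.
Change in consumer surplus = 3973/3 - 3136/3 = 279.

279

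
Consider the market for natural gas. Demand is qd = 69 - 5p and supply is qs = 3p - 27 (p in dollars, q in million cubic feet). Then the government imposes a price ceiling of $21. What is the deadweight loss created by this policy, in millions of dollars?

In a free market, 69 - 5p = 3p - 27 gives the equilibrium p* = 12, q* = 9.
Since 21 is above p* = 12, the ceiling does not bind and the free-market outcome prevails.
Since the control does not bind, no trades are prevented and deadweight loss is zero.

0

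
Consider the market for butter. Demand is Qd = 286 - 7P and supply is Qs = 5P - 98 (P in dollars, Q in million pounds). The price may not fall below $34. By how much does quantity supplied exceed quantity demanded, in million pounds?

24

Setting quantity demanded equal to quantity supplied, 286 - 7P = 5P - 98, gives P* = 32 and Q* = 62.
Because the floor (34) lies above the market-clearing price, it is binding.
At P = 34: Qd = 286 - 7·34 = 48 and Qs = 5·34 - 98 = 72.
Surplus = Qs - Qd = 72 - 48 = 24.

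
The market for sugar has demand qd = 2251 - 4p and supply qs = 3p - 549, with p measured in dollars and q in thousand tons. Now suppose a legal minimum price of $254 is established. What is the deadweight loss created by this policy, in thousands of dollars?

0

Setting quantity demanded equal to quantity supplied, 2251 - 4p = 3p - 549, gives p* = 400 and q* = 651.
The floor of 254 is below the equilibrium price 400, so it is not binding; the market clears at p* = 400, q* = 651.
Since the control does not bind, no trades are prevented and deadweight loss is zero.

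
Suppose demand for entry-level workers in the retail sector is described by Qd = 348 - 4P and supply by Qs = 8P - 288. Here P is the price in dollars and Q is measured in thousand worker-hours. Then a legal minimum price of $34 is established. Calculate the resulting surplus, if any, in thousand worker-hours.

0

Setting quantity demanded equal to quantity supplied, 348 - 4P = 8P - 288, gives P* = 53 and Q* = 136.
Since 34 is below P* = 53, the floor does not bind and the free-market outcome prevails.
Since the control does not bind, there is no surplus.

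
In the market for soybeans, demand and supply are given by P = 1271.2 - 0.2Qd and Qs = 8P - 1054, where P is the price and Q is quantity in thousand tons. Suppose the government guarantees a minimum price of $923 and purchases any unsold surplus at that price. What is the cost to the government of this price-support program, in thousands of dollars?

4235647

Rearranging demand gives Qd = 6356 - 5P. Setting quantity demanded equal to quantity supplied, 6356 - 5P = 8P - 1054, gives P* = 570 and Q* = 3506.
The floor of 923 is above the equilibrium price 570, so it binds.
At P = 923: Qd = 6356 - 5·923 = 1741 and Qs = 8·923 - 1054 = 6330.
Surplus = Qs - Qd = 4589.
Government expenditure = surplus × support price = 4589 × 923 = 4235647.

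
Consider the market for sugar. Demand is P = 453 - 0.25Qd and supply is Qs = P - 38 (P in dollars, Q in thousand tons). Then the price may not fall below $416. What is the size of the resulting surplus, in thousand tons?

230

Rearranging demand gives Qd = 1812 - 4P. Setting quantity demanded equal to quantity supplied, 1812 - 4P = P - 38, gives P* = 370 and Q* = 332.
Because the floor (416) lies above the market-clearing price, it is binding.
At P = 416: Qd = 1812 - 4·416 = 148 and Qs = 416 - 38 = 378.
Surplus = Qs - Qd = 378 - 148 = 230.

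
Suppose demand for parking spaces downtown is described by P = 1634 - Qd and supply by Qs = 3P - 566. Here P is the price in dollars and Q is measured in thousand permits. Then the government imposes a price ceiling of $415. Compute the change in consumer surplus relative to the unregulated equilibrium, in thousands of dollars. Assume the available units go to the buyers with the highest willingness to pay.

Rearranging demand gives Qd = 1634 - P. Without the control the market clears where 1634 - P = 3P - 566, i.e. P* = 550 and Q* = 1084.
Because the ceiling (415) lies below the market-clearing price, it is binding.
At P = 415: Qd = 1634 - 415 = 1219 and Qs = 3·415 - 566 = 679.
Consumer surplus without the control is ½ · (1634 - 550) · 1084 = 587528.
With the ceiling, 679 units are sold at 415 (assume they go to the highest-value buyers). The demand price at Q = 679 is 955, so CS = ½ · [(1634 - 415) + (955 - 415)] · 679 = 597180.5.
Change in consumer surplus = 597180.5 - 587528 = 9652.5.

9652.5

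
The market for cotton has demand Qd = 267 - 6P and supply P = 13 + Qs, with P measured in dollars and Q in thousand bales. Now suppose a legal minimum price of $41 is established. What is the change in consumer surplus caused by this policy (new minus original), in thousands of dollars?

-24

Rearranging supply gives Qs = P - 13. Setting quantity demanded equal to quantity supplied, 267 - 6P = P - 13, gives P* = 40 and Q* = 27.
Since 41 > 40, the floor is binding.
At P = 41: Qd = 267 - 6·41 = 21 and Qs = 41 - 13 = 28.
Consumer surplus without the control is ½ · (44.5 - 40) · 27 = 60.75.
With the floor, consumers buy 21 units at 41, so CS = ½ · (44.5 - 41) · 21 = 36.75.
Change in consumer surplus = 36.75 - 60.75 = -24.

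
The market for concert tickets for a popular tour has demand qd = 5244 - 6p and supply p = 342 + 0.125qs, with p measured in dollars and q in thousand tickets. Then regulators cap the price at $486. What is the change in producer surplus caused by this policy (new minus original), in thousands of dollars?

-124992

Rearranging supply gives qs = 8p - 2736. Equilibrium: 5244 - 6p = 8p - 2736, so 7980 = 14p and p* = 570, q* = 1824.
Because the ceiling (486) lies below the market-clearing price, it is binding.
At p = 486: qd = 5244 - 6·486 = 2328 and qs = 8·486 - 2736 = 1152.
Producer surplus without the control is ½ · (570 - 342) · 1824 = 207936.
With the ceiling, producers sell 1152 units at 486, so PS = ½ · (486 - 342) · 1152 = 82944.
Change in producer surplus = 82944 - 207936 = -124992.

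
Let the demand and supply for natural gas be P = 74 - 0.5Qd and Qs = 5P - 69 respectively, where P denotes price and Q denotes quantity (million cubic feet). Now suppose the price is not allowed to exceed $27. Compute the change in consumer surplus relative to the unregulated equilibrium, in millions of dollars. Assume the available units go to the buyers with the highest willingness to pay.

Rearranging demand gives Qd = 148 - 2P. Equilibrium: 148 - 2P = 5P - 69, so 217 = 7P and P* = 31, Q* = 86.
Since 27 < 31, the ceiling is binding.
At P = 27: Qd = 148 - 2·27 = 94 and Qs = 5·27 - 69 = 66.
Consumer surplus without the control is ½ · (74 - 31) · 86 = 1849.
With the ceiling, 66 units are sold at 27 (assume they go to the highest-value buyers). The demand price at Q = 66 is 41, so CS = ½ · [(74 - 27) + (41 - 27)] · 66 = 2013.
Change in consumer surplus = 2013 - 1849 = 164.

164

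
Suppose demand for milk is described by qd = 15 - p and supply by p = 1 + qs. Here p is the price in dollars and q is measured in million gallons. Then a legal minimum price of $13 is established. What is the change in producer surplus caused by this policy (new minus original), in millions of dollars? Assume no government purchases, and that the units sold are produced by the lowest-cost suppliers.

-2.5

Rearranging supply gives qs = p - 1. Without the control the market clears where 15 - p = p - 1, i.e. p* = 8 and q* = 7.
The floor of 13 is above the equilibrium price 8, so it binds.
At p = 13: qd = 15 - 13 = 2 and qs = 13 - 1 = 12.
Producer surplus without the control is ½ · (8 - 1) · 7 = 24.5.
With the floor, 2 units are sold at 13. The supply price at q = 2 is 3, so PS = ½ · [(13 - 1) + (13 - 3)] · 2 = 22.
Change in producer surplus = 22 - 24.5 = -2.5.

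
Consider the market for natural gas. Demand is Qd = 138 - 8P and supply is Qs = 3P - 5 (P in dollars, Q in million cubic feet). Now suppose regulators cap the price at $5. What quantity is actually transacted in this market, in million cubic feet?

10

Setting quantity demanded equal to quantity supplied, 138 - 8P = 3P - 5, gives P* = 13 and Q* = 34.
Since 5 < 13, the ceiling is binding.
At P = 5: Qd = 138 - 8·5 = 98 and Qs = 3·5 - 5 = 10.
The quantity actually transacted is the short side, supply: 10.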